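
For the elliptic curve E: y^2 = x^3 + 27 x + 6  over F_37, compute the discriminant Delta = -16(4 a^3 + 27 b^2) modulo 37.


4 a^3 + 27 b^2 = 4*27^3 + 27*6^2 = 78732 + 972 = 79704
Delta = -16 * (79704) = -1275264
Delta mod 37 = 15

Delta = 15 (mod 37)


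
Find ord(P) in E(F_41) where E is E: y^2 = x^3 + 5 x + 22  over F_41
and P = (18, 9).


Compute successive multiples of P until we hit O:
  1P = (18, 9)
  2P = (3, 33)
  3P = (16, 37)
  4P = (39, 39)
  5P = (17, 10)
  6P = (7, 21)
  7P = (26, 37)
  8P = (40, 37)
  ... (continuing to 18P)
  18P = O

ord(P) = 18


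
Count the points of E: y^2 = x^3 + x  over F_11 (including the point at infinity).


For each x in F_11, count y with y^2 = x^3 + 1 x + 0 mod 11:
  x = 0: RHS = 0, y in [0]  -> 1 point(s)
  x = 5: RHS = 9, y in [3, 8]  -> 2 point(s)
  x = 7: RHS = 9, y in [3, 8]  -> 2 point(s)
  x = 8: RHS = 3, y in [5, 6]  -> 2 point(s)
  x = 9: RHS = 1, y in [1, 10]  -> 2 point(s)
  x = 10: RHS = 9, y in [3, 8]  -> 2 point(s)
Affine points: 11. Add the point at infinity: total = 12.

#E(F_11) = 12


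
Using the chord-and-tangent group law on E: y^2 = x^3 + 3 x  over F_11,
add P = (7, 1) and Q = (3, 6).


P != Q, so use the chord formula.
s = (y2 - y1) / (x2 - x1) = (5) / (7) mod 11 = 7
x3 = s^2 - x1 - x2 mod 11 = 7^2 - 7 - 3 = 6
y3 = s (x1 - x3) - y1 mod 11 = 7 * (7 - 6) - 1 = 6

P + Q = (6, 6)


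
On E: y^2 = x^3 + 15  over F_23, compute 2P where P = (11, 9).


Doubling: s = (3 x1^2 + a) / (2 y1)
s = (3*11^2 + 0) / (2*9) mod 23 = 1
x3 = s^2 - 2 x1 mod 23 = 1^2 - 2*11 = 2
y3 = s (x1 - x3) - y1 mod 23 = 1 * (11 - 2) - 9 = 0

2P = (2, 0)


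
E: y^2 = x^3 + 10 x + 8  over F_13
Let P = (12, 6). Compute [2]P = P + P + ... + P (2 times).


k = 2 = 10_2 (binary, LSB first: 01)
Double-and-add from P = (12, 6):
  bit 0 = 0: acc unchanged = O
  bit 1 = 1: acc = O + (2, 7) = (2, 7)

2P = (2, 7)


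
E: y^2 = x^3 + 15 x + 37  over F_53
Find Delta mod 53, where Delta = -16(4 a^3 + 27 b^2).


4 a^3 + 27 b^2 = 4*15^3 + 27*37^2 = 13500 + 36963 = 50463
Delta = -16 * (50463) = -807408
Delta mod 53 = 47

Delta = 47 (mod 53)


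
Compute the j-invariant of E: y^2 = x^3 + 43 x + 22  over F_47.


Delta = -16(4 a^3 + 27 b^2) mod 47 = 22
-1728 * (4 a)^3 = -1728 * (4*43)^3 mod 47 = 17
j = 17 * 22^(-1) mod 47 = 20

j = 20 (mod 47)


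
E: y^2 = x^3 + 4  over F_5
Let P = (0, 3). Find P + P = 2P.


Doubling: s = (3 x1^2 + a) / (2 y1)
s = (3*0^2 + 0) / (2*3) mod 5 = 0
x3 = s^2 - 2 x1 mod 5 = 0^2 - 2*0 = 0
y3 = s (x1 - x3) - y1 mod 5 = 0 * (0 - 0) - 3 = 2

2P = (0, 2)


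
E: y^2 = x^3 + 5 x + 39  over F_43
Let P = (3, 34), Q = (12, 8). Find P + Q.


P != Q, so use the chord formula.
s = (y2 - y1) / (x2 - x1) = (17) / (9) mod 43 = 21
x3 = s^2 - x1 - x2 mod 43 = 21^2 - 3 - 12 = 39
y3 = s (x1 - x3) - y1 mod 43 = 21 * (3 - 39) - 34 = 27

P + Q = (39, 27)


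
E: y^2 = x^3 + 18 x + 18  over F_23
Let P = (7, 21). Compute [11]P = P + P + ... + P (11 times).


k = 11 = 1011_2 (binary, LSB first: 1101)
Double-and-add from P = (7, 21):
  bit 0 = 1: acc = O + (7, 21) = (7, 21)
  bit 1 = 1: acc = (7, 21) + (10, 5) = (14, 1)
  bit 2 = 0: acc unchanged = (14, 1)
  bit 3 = 1: acc = (14, 1) + (15, 11) = (2, 4)

11P = (2, 4)


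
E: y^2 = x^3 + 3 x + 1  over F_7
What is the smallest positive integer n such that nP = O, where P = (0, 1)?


Compute successive multiples of P until we hit O:
  1P = (0, 1)
  2P = (4, 0)
  3P = (0, 6)
  4P = O

ord(P) = 4


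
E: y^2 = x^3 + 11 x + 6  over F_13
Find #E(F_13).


For each x in F_13, count y with y^2 = x^3 + 11 x + 6 mod 13:
  x = 2: RHS = 10, y in [6, 7]  -> 2 point(s)
  x = 3: RHS = 1, y in [1, 12]  -> 2 point(s)
  x = 4: RHS = 10, y in [6, 7]  -> 2 point(s)
  x = 5: RHS = 4, y in [2, 11]  -> 2 point(s)
  x = 7: RHS = 10, y in [6, 7]  -> 2 point(s)
Affine points: 10. Add the point at infinity: total = 11.

#E(F_13) = 11


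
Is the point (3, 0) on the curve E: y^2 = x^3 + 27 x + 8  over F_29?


Check whether y^2 = x^3 + 27 x + 8 (mod 29) for (x, y) = (3, 0).
LHS: y^2 = 0^2 mod 29 = 0
RHS: x^3 + 27 x + 8 = 3^3 + 27*3 + 8 mod 29 = 0
LHS = RHS

Yes, on the curve


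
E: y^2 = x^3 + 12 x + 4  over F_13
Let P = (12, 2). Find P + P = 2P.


Doubling: s = (3 x1^2 + a) / (2 y1)
s = (3*12^2 + 12) / (2*2) mod 13 = 7
x3 = s^2 - 2 x1 mod 13 = 7^2 - 2*12 = 12
y3 = s (x1 - x3) - y1 mod 13 = 7 * (12 - 12) - 2 = 11

2P = (12, 11)


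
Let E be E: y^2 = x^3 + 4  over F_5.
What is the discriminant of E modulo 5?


4 a^3 + 27 b^2 = 4*0^3 + 27*4^2 = 0 + 432 = 432
Delta = -16 * (432) = -6912
Delta mod 5 = 3

Delta = 3 (mod 5)


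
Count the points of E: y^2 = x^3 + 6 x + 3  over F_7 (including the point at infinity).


For each x in F_7, count y with y^2 = x^3 + 6 x + 3 mod 7:
  x = 2: RHS = 2, y in [3, 4]  -> 2 point(s)
  x = 4: RHS = 0, y in [0]  -> 1 point(s)
  x = 5: RHS = 4, y in [2, 5]  -> 2 point(s)
Affine points: 5. Add the point at infinity: total = 6.

#E(F_7) = 6


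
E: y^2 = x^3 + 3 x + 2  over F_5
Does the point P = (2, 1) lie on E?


Check whether y^2 = x^3 + 3 x + 2 (mod 5) for (x, y) = (2, 1).
LHS: y^2 = 1^2 mod 5 = 1
RHS: x^3 + 3 x + 2 = 2^3 + 3*2 + 2 mod 5 = 1
LHS = RHS

Yes, on the curve


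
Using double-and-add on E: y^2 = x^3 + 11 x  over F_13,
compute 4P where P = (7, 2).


k = 4 = 100_2 (binary, LSB first: 001)
Double-and-add from P = (7, 2):
  bit 0 = 0: acc unchanged = O
  bit 1 = 0: acc unchanged = O
  bit 2 = 1: acc = O + (9, 3) = (9, 3)

4P = (9, 3)


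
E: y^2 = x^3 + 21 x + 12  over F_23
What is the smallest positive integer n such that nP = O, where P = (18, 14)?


Compute successive multiples of P until we hit O:
  1P = (18, 14)
  2P = (18, 9)
  3P = O

ord(P) = 3


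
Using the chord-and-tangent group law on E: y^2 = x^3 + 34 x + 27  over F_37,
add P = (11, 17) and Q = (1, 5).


P != Q, so use the chord formula.
s = (y2 - y1) / (x2 - x1) = (25) / (27) mod 37 = 16
x3 = s^2 - x1 - x2 mod 37 = 16^2 - 11 - 1 = 22
y3 = s (x1 - x3) - y1 mod 37 = 16 * (11 - 22) - 17 = 29

P + Q = (22, 29)


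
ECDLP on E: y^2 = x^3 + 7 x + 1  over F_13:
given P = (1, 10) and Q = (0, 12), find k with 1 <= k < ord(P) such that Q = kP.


Enumerate multiples of P until we hit Q = (0, 12):
  1P = (1, 10)
  2P = (8, 6)
  3P = (3, 6)
  4P = (0, 1)
  5P = (2, 7)
  6P = (6, 5)
  7P = (7, 9)
  8P = (9, 0)
  9P = (7, 4)
  10P = (6, 8)
  11P = (2, 6)
  12P = (0, 12)
Match found at i = 12.

k = 12


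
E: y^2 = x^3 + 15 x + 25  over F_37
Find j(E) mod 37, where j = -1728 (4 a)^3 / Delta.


Delta = -16(4 a^3 + 27 b^2) mod 37 = 32
-1728 * (4 a)^3 = -1728 * (4*15)^3 mod 37 = 8
j = 8 * 32^(-1) mod 37 = 28

j = 28 (mod 37)


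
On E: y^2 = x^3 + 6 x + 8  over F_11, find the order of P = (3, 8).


Compute successive multiples of P until we hit O:
  1P = (3, 8)
  2P = (5, 3)
  3P = (1, 9)
  4P = (10, 1)
  5P = (10, 10)
  6P = (1, 2)
  7P = (5, 8)
  8P = (3, 3)
  ... (continuing to 9P)
  9P = O

ord(P) = 9


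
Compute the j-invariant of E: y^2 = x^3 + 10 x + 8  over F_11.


Delta = -16(4 a^3 + 27 b^2) mod 11 = 4
-1728 * (4 a)^3 = -1728 * (4*10)^3 mod 11 = 9
j = 9 * 4^(-1) mod 11 = 5

j = 5 (mod 11)


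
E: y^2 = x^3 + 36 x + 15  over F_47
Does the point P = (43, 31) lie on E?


Check whether y^2 = x^3 + 36 x + 15 (mod 47) for (x, y) = (43, 31).
LHS: y^2 = 31^2 mod 47 = 21
RHS: x^3 + 36 x + 15 = 43^3 + 36*43 + 15 mod 47 = 42
LHS != RHS

No, not on the curve


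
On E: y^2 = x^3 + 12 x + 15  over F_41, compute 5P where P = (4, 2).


k = 5 = 101_2 (binary, LSB first: 101)
Double-and-add from P = (4, 2):
  bit 0 = 1: acc = O + (4, 2) = (4, 2)
  bit 1 = 0: acc unchanged = (4, 2)
  bit 2 = 1: acc = (4, 2) + (19, 3) = (16, 30)

5P = (16, 30)


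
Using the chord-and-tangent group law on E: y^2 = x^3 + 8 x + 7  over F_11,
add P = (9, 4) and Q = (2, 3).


P != Q, so use the chord formula.
s = (y2 - y1) / (x2 - x1) = (10) / (4) mod 11 = 8
x3 = s^2 - x1 - x2 mod 11 = 8^2 - 9 - 2 = 9
y3 = s (x1 - x3) - y1 mod 11 = 8 * (9 - 9) - 4 = 7

P + Q = (9, 7)


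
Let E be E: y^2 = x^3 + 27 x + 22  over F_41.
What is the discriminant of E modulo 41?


4 a^3 + 27 b^2 = 4*27^3 + 27*22^2 = 78732 + 13068 = 91800
Delta = -16 * (91800) = -1468800
Delta mod 41 = 25

Delta = 25 (mod 41)


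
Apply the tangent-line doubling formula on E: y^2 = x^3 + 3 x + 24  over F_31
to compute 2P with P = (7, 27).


Doubling: s = (3 x1^2 + a) / (2 y1)
s = (3*7^2 + 3) / (2*27) mod 31 = 20
x3 = s^2 - 2 x1 mod 31 = 20^2 - 2*7 = 14
y3 = s (x1 - x3) - y1 mod 31 = 20 * (7 - 14) - 27 = 19

2P = (14, 19)


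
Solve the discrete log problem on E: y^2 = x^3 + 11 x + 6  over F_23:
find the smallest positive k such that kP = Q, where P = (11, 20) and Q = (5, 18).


Enumerate multiples of P until we hit Q = (5, 18):
  1P = (11, 20)
  2P = (2, 17)
  3P = (5, 5)
  4P = (19, 6)
  5P = (9, 11)
  6P = (6, 14)
  7P = (1, 15)
  8P = (17, 0)
  9P = (1, 8)
  10P = (6, 9)
  11P = (9, 12)
  12P = (19, 17)
  13P = (5, 18)
Match found at i = 13.

k = 13


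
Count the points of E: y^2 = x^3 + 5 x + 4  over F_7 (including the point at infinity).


For each x in F_7, count y with y^2 = x^3 + 5 x + 4 mod 7:
  x = 0: RHS = 4, y in [2, 5]  -> 2 point(s)
  x = 2: RHS = 1, y in [1, 6]  -> 2 point(s)
  x = 3: RHS = 4, y in [2, 5]  -> 2 point(s)
  x = 4: RHS = 4, y in [2, 5]  -> 2 point(s)
  x = 5: RHS = 0, y in [0]  -> 1 point(s)
Affine points: 9. Add the point at infinity: total = 10.

#E(F_7) = 10


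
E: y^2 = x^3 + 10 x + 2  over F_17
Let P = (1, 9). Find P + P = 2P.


Doubling: s = (3 x1^2 + a) / (2 y1)
s = (3*1^2 + 10) / (2*9) mod 17 = 13
x3 = s^2 - 2 x1 mod 17 = 13^2 - 2*1 = 14
y3 = s (x1 - x3) - y1 mod 17 = 13 * (1 - 14) - 9 = 9

2P = (14, 9)


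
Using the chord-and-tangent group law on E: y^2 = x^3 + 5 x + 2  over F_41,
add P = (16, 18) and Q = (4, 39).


P != Q, so use the chord formula.
s = (y2 - y1) / (x2 - x1) = (21) / (29) mod 41 = 29
x3 = s^2 - x1 - x2 mod 41 = 29^2 - 16 - 4 = 1
y3 = s (x1 - x3) - y1 mod 41 = 29 * (16 - 1) - 18 = 7

P + Q = (1, 7)


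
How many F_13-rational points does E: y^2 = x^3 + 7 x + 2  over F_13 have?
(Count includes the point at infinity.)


For each x in F_13, count y with y^2 = x^3 + 7 x + 2 mod 13:
  x = 1: RHS = 10, y in [6, 7]  -> 2 point(s)
  x = 4: RHS = 3, y in [4, 9]  -> 2 point(s)
  x = 6: RHS = 0, y in [0]  -> 1 point(s)
  x = 7: RHS = 4, y in [2, 11]  -> 2 point(s)
  x = 9: RHS = 1, y in [1, 12]  -> 2 point(s)
Affine points: 9. Add the point at infinity: total = 10.

#E(F_13) = 10


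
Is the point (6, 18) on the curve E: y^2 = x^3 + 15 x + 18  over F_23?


Check whether y^2 = x^3 + 15 x + 18 (mod 23) for (x, y) = (6, 18).
LHS: y^2 = 18^2 mod 23 = 2
RHS: x^3 + 15 x + 18 = 6^3 + 15*6 + 18 mod 23 = 2
LHS = RHS

Yes, on the curve


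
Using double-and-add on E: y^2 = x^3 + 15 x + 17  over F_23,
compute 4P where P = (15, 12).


k = 4 = 100_2 (binary, LSB first: 001)
Double-and-add from P = (15, 12):
  bit 0 = 0: acc unchanged = O
  bit 1 = 0: acc unchanged = O
  bit 2 = 1: acc = O + (15, 11) = (15, 11)

4P = (15, 11)


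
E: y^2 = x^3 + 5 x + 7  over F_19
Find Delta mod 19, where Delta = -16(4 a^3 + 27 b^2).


4 a^3 + 27 b^2 = 4*5^3 + 27*7^2 = 500 + 1323 = 1823
Delta = -16 * (1823) = -29168
Delta mod 19 = 16

Delta = 16 (mod 19)


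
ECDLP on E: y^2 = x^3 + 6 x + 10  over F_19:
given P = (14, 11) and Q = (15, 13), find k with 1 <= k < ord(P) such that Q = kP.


Enumerate multiples of P until we hit Q = (15, 13):
  1P = (14, 11)
  2P = (17, 3)
  3P = (12, 9)
  4P = (13, 9)
  5P = (15, 6)
  6P = (15, 13)
Match found at i = 6.

k = 6


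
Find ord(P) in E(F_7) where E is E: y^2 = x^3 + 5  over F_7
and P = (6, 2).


Compute successive multiples of P until we hit O:
  1P = (6, 2)
  2P = (3, 2)
  3P = (5, 5)
  4P = (5, 2)
  5P = (3, 5)
  6P = (6, 5)
  7P = O

ord(P) = 7


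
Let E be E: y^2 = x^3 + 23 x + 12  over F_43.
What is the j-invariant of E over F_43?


Delta = -16(4 a^3 + 27 b^2) mod 43 = 12
-1728 * (4 a)^3 = -1728 * (4*23)^3 mod 43 = 35
j = 35 * 12^(-1) mod 43 = 28

j = 28 (mod 43)


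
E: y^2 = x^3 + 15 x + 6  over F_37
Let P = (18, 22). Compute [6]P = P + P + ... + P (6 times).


k = 6 = 110_2 (binary, LSB first: 011)
Double-and-add from P = (18, 22):
  bit 0 = 0: acc unchanged = O
  bit 1 = 1: acc = O + (13, 17) = (13, 17)
  bit 2 = 1: acc = (13, 17) + (21, 6) = (2, 28)

6P = (2, 28)


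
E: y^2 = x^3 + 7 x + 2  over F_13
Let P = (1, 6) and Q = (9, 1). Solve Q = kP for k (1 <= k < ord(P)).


Enumerate multiples of P until we hit Q = (9, 1):
  1P = (1, 6)
  2P = (7, 2)
  3P = (4, 9)
  4P = (9, 12)
  5P = (6, 0)
  6P = (9, 1)
Match found at i = 6.

k = 6


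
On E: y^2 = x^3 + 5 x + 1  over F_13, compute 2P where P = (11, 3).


Doubling: s = (3 x1^2 + a) / (2 y1)
s = (3*11^2 + 5) / (2*3) mod 13 = 5
x3 = s^2 - 2 x1 mod 13 = 5^2 - 2*11 = 3
y3 = s (x1 - x3) - y1 mod 13 = 5 * (11 - 3) - 3 = 11

2P = (3, 11)


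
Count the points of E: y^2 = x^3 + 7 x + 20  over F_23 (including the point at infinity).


For each x in F_23, count y with y^2 = x^3 + 7 x + 20 mod 23:
  x = 6: RHS = 2, y in [5, 18]  -> 2 point(s)
  x = 8: RHS = 13, y in [6, 17]  -> 2 point(s)
  x = 10: RHS = 9, y in [3, 20]  -> 2 point(s)
  x = 11: RHS = 2, y in [5, 18]  -> 2 point(s)
  x = 13: RHS = 8, y in [10, 13]  -> 2 point(s)
  x = 15: RHS = 4, y in [2, 21]  -> 2 point(s)
  x = 20: RHS = 18, y in [8, 15]  -> 2 point(s)
  x = 22: RHS = 12, y in [9, 14]  -> 2 point(s)
Affine points: 16. Add the point at infinity: total = 17.

#E(F_23) = 17


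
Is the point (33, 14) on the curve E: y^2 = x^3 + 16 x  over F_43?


Check whether y^2 = x^3 + 16 x + 0 (mod 43) for (x, y) = (33, 14).
LHS: y^2 = 14^2 mod 43 = 24
RHS: x^3 + 16 x + 0 = 33^3 + 16*33 + 0 mod 43 = 1
LHS != RHS

No, not on the curve


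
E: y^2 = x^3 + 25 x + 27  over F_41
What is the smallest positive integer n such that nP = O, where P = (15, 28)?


Compute successive multiples of P until we hit O:
  1P = (15, 28)
  2P = (34, 1)
  3P = (29, 7)
  4P = (30, 15)
  5P = (27, 7)
  6P = (20, 32)
  7P = (5, 21)
  8P = (26, 34)
  ... (continuing to 19P)
  19P = O

ord(P) = 19


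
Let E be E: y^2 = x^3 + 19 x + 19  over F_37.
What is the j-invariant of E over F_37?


Delta = -16(4 a^3 + 27 b^2) mod 37 = 32
-1728 * (4 a)^3 = -1728 * (4*19)^3 mod 37 = 14
j = 14 * 32^(-1) mod 37 = 12

j = 12 (mod 37)


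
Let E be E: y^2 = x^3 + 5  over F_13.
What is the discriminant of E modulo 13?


4 a^3 + 27 b^2 = 4*0^3 + 27*5^2 = 0 + 675 = 675
Delta = -16 * (675) = -10800
Delta mod 13 = 3

Delta = 3 (mod 13)


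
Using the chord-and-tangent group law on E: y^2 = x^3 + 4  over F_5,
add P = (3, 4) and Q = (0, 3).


P != Q, so use the chord formula.
s = (y2 - y1) / (x2 - x1) = (4) / (2) mod 5 = 2
x3 = s^2 - x1 - x2 mod 5 = 2^2 - 3 - 0 = 1
y3 = s (x1 - x3) - y1 mod 5 = 2 * (3 - 1) - 4 = 0

P + Q = (1, 0)


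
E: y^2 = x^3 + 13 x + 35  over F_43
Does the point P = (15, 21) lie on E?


Check whether y^2 = x^3 + 13 x + 35 (mod 43) for (x, y) = (15, 21).
LHS: y^2 = 21^2 mod 43 = 11
RHS: x^3 + 13 x + 35 = 15^3 + 13*15 + 35 mod 43 = 36
LHS != RHS

No, not on the curve


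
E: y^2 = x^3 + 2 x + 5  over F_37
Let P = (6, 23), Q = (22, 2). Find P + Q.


P != Q, so use the chord formula.
s = (y2 - y1) / (x2 - x1) = (16) / (16) mod 37 = 1
x3 = s^2 - x1 - x2 mod 37 = 1^2 - 6 - 22 = 10
y3 = s (x1 - x3) - y1 mod 37 = 1 * (6 - 10) - 23 = 10

P + Q = (10, 10)


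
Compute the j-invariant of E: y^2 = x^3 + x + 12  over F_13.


Delta = -16(4 a^3 + 27 b^2) mod 13 = 11
-1728 * (4 a)^3 = -1728 * (4*1)^3 mod 13 = 12
j = 12 * 11^(-1) mod 13 = 7

j = 7 (mod 13)


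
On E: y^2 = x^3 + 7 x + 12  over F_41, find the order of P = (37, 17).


Compute successive multiples of P until we hit O:
  1P = (37, 17)
  2P = (12, 15)
  3P = (17, 1)
  4P = (27, 32)
  5P = (10, 4)
  6P = (39, 20)
  7P = (39, 21)
  8P = (10, 37)
  ... (continuing to 13P)
  13P = O

ord(P) = 13


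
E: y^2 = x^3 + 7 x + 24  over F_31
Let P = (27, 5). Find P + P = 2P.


Doubling: s = (3 x1^2 + a) / (2 y1)
s = (3*27^2 + 7) / (2*5) mod 31 = 21
x3 = s^2 - 2 x1 mod 31 = 21^2 - 2*27 = 15
y3 = s (x1 - x3) - y1 mod 31 = 21 * (27 - 15) - 5 = 30

2P = (15, 30)


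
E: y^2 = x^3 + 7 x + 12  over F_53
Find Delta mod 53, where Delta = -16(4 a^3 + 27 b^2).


4 a^3 + 27 b^2 = 4*7^3 + 27*12^2 = 1372 + 3888 = 5260
Delta = -16 * (5260) = -84160
Delta mod 53 = 4

Delta = 4 (mod 53)


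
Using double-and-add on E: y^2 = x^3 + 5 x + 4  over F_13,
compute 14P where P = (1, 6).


k = 14 = 1110_2 (binary, LSB first: 0111)
Double-and-add from P = (1, 6):
  bit 0 = 0: acc unchanged = O
  bit 1 = 1: acc = O + (10, 1) = (10, 1)
  bit 2 = 1: acc = (10, 1) + (2, 10) = (11, 5)
  bit 3 = 1: acc = (11, 5) + (8, 7) = (6, 9)

14P = (6, 9)


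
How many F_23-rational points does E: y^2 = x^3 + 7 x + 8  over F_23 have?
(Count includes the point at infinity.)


For each x in F_23, count y with y^2 = x^3 + 7 x + 8 mod 23:
  x = 0: RHS = 8, y in [10, 13]  -> 2 point(s)
  x = 1: RHS = 16, y in [4, 19]  -> 2 point(s)
  x = 4: RHS = 8, y in [10, 13]  -> 2 point(s)
  x = 6: RHS = 13, y in [6, 17]  -> 2 point(s)
  x = 7: RHS = 9, y in [3, 20]  -> 2 point(s)
  x = 8: RHS = 1, y in [1, 22]  -> 2 point(s)
  x = 9: RHS = 18, y in [8, 15]  -> 2 point(s)
  x = 11: RHS = 13, y in [6, 17]  -> 2 point(s)
  x = 12: RHS = 3, y in [7, 16]  -> 2 point(s)
  x = 17: RHS = 3, y in [7, 16]  -> 2 point(s)
  x = 18: RHS = 9, y in [3, 20]  -> 2 point(s)
  x = 19: RHS = 8, y in [10, 13]  -> 2 point(s)
  x = 20: RHS = 6, y in [11, 12]  -> 2 point(s)
  x = 21: RHS = 9, y in [3, 20]  -> 2 point(s)
  x = 22: RHS = 0, y in [0]  -> 1 point(s)
Affine points: 29. Add the point at infinity: total = 30.

#E(F_23) = 30


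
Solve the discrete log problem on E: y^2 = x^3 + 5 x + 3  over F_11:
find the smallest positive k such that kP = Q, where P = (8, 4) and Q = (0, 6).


Enumerate multiples of P until we hit Q = (0, 6):
  1P = (8, 4)
  2P = (0, 6)
Match found at i = 2.

k = 2


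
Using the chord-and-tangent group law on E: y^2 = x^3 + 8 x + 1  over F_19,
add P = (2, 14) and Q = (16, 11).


P != Q, so use the chord formula.
s = (y2 - y1) / (x2 - x1) = (16) / (14) mod 19 = 12
x3 = s^2 - x1 - x2 mod 19 = 12^2 - 2 - 16 = 12
y3 = s (x1 - x3) - y1 mod 19 = 12 * (2 - 12) - 14 = 18

P + Q = (12, 18)


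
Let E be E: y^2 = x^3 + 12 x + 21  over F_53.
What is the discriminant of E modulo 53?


4 a^3 + 27 b^2 = 4*12^3 + 27*21^2 = 6912 + 11907 = 18819
Delta = -16 * (18819) = -301104
Delta mod 53 = 42

Delta = 42 (mod 53)


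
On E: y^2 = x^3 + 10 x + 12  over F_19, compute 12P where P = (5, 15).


k = 12 = 1100_2 (binary, LSB first: 0011)
Double-and-add from P = (5, 15):
  bit 0 = 0: acc unchanged = O
  bit 1 = 0: acc unchanged = O
  bit 2 = 1: acc = O + (12, 6) = (12, 6)
  bit 3 = 1: acc = (12, 6) + (18, 1) = (5, 4)

12P = (5, 4)


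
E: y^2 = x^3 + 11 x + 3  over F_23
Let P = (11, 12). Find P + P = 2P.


Doubling: s = (3 x1^2 + a) / (2 y1)
s = (3*11^2 + 11) / (2*12) mod 23 = 6
x3 = s^2 - 2 x1 mod 23 = 6^2 - 2*11 = 14
y3 = s (x1 - x3) - y1 mod 23 = 6 * (11 - 14) - 12 = 16

2P = (14, 16)


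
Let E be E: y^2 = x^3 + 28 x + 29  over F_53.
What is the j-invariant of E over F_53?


Delta = -16(4 a^3 + 27 b^2) mod 53 = 52
-1728 * (4 a)^3 = -1728 * (4*28)^3 mod 53 = 31
j = 31 * 52^(-1) mod 53 = 22

j = 22 (mod 53)


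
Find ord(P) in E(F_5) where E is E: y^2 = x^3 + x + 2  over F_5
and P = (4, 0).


Compute successive multiples of P until we hit O:
  1P = (4, 0)
  2P = O

ord(P) = 2


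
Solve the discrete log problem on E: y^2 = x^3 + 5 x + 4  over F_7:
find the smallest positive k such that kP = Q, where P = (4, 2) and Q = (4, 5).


Enumerate multiples of P until we hit Q = (4, 5):
  1P = (4, 2)
  2P = (0, 2)
  3P = (3, 5)
  4P = (2, 6)
  5P = (5, 0)
  6P = (2, 1)
  7P = (3, 2)
  8P = (0, 5)
  9P = (4, 5)
Match found at i = 9.

k = 9


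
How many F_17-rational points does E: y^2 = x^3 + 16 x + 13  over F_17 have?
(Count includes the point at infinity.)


For each x in F_17, count y with y^2 = x^3 + 16 x + 13 mod 17:
  x = 0: RHS = 13, y in [8, 9]  -> 2 point(s)
  x = 1: RHS = 13, y in [8, 9]  -> 2 point(s)
  x = 2: RHS = 2, y in [6, 11]  -> 2 point(s)
  x = 6: RHS = 2, y in [6, 11]  -> 2 point(s)
  x = 7: RHS = 9, y in [3, 14]  -> 2 point(s)
  x = 9: RHS = 2, y in [6, 11]  -> 2 point(s)
  x = 10: RHS = 0, y in [0]  -> 1 point(s)
  x = 13: RHS = 4, y in [2, 15]  -> 2 point(s)
  x = 16: RHS = 13, y in [8, 9]  -> 2 point(s)
Affine points: 17. Add the point at infinity: total = 18.

#E(F_17) = 18


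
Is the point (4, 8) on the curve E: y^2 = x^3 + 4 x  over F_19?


Check whether y^2 = x^3 + 4 x + 0 (mod 19) for (x, y) = (4, 8).
LHS: y^2 = 8^2 mod 19 = 7
RHS: x^3 + 4 x + 0 = 4^3 + 4*4 + 0 mod 19 = 4
LHS != RHS

No, not on the curve


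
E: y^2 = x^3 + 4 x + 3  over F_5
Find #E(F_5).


For each x in F_5, count y with y^2 = x^3 + 4 x + 3 mod 5:
  x = 2: RHS = 4, y in [2, 3]  -> 2 point(s)
Affine points: 2. Add the point at infinity: total = 3.

#E(F_5) = 3


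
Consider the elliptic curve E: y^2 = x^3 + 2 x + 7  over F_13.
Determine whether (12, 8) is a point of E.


Check whether y^2 = x^3 + 2 x + 7 (mod 13) for (x, y) = (12, 8).
LHS: y^2 = 8^2 mod 13 = 12
RHS: x^3 + 2 x + 7 = 12^3 + 2*12 + 7 mod 13 = 4
LHS != RHS

No, not on the curve


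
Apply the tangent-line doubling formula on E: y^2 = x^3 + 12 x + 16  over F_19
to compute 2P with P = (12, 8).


Doubling: s = (3 x1^2 + a) / (2 y1)
s = (3*12^2 + 12) / (2*8) mod 19 = 4
x3 = s^2 - 2 x1 mod 19 = 4^2 - 2*12 = 11
y3 = s (x1 - x3) - y1 mod 19 = 4 * (12 - 11) - 8 = 15

2P = (11, 15)


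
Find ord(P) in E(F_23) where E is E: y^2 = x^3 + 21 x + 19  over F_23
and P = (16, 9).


Compute successive multiples of P until we hit O:
  1P = (16, 9)
  2P = (4, 11)
  3P = (19, 3)
  4P = (15, 12)
  5P = (1, 15)
  6P = (8, 20)
  7P = (7, 16)
  8P = (6, 19)
  ... (continuing to 18P)
  18P = O

ord(P) = 18


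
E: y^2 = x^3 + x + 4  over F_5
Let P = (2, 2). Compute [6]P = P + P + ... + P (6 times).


k = 6 = 110_2 (binary, LSB first: 011)
Double-and-add from P = (2, 2):
  bit 0 = 0: acc unchanged = O
  bit 1 = 1: acc = O + (0, 2) = (0, 2)
  bit 2 = 1: acc = (0, 2) + (1, 4) = (3, 2)

6P = (3, 2)


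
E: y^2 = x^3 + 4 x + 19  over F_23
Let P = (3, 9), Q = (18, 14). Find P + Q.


P != Q, so use the chord formula.
s = (y2 - y1) / (x2 - x1) = (5) / (15) mod 23 = 8
x3 = s^2 - x1 - x2 mod 23 = 8^2 - 3 - 18 = 20
y3 = s (x1 - x3) - y1 mod 23 = 8 * (3 - 20) - 9 = 16

P + Q = (20, 16)


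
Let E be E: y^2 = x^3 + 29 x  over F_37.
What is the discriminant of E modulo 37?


4 a^3 + 27 b^2 = 4*29^3 + 27*0^2 = 97556 + 0 = 97556
Delta = -16 * (97556) = -1560896
Delta mod 37 = 23

Delta = 23 (mod 37)


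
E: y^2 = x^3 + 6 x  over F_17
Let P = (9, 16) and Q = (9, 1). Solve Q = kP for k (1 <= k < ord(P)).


Enumerate multiples of P until we hit Q = (9, 1):
  1P = (9, 16)
  2P = (8, 4)
  3P = (8, 13)
  4P = (9, 1)
Match found at i = 4.

k = 4


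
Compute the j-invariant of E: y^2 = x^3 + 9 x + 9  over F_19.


Delta = -16(4 a^3 + 27 b^2) mod 19 = 14
-1728 * (4 a)^3 = -1728 * (4*9)^3 mod 19 = 11
j = 11 * 14^(-1) mod 19 = 13

j = 13 (mod 19)


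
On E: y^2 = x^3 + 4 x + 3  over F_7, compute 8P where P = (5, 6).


k = 8 = 1000_2 (binary, LSB first: 0001)
Double-and-add from P = (5, 6):
  bit 0 = 0: acc unchanged = O
  bit 1 = 0: acc unchanged = O
  bit 2 = 0: acc unchanged = O
  bit 3 = 1: acc = O + (5, 1) = (5, 1)

8P = (5, 1)


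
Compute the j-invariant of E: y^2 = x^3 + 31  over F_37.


Delta = -16(4 a^3 + 27 b^2) mod 37 = 25
-1728 * (4 a)^3 = -1728 * (4*0)^3 mod 37 = 0
j = 0 * 25^(-1) mod 37 = 0

j = 0 (mod 37)


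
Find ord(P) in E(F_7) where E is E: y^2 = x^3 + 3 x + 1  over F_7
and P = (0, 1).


Compute successive multiples of P until we hit O:
  1P = (0, 1)
  2P = (4, 0)
  3P = (0, 6)
  4P = O

ord(P) = 4


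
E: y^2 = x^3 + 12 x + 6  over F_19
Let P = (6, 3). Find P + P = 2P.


Doubling: s = (3 x1^2 + a) / (2 y1)
s = (3*6^2 + 12) / (2*3) mod 19 = 1
x3 = s^2 - 2 x1 mod 19 = 1^2 - 2*6 = 8
y3 = s (x1 - x3) - y1 mod 19 = 1 * (6 - 8) - 3 = 14

2P = (8, 14)


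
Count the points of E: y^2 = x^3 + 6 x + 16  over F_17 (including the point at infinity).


For each x in F_17, count y with y^2 = x^3 + 6 x + 16 mod 17:
  x = 0: RHS = 16, y in [4, 13]  -> 2 point(s)
  x = 2: RHS = 2, y in [6, 11]  -> 2 point(s)
  x = 4: RHS = 2, y in [6, 11]  -> 2 point(s)
  x = 5: RHS = 1, y in [1, 16]  -> 2 point(s)
  x = 6: RHS = 13, y in [8, 9]  -> 2 point(s)
  x = 8: RHS = 15, y in [7, 10]  -> 2 point(s)
  x = 9: RHS = 0, y in [0]  -> 1 point(s)
  x = 11: RHS = 2, y in [6, 11]  -> 2 point(s)
  x = 13: RHS = 13, y in [8, 9]  -> 2 point(s)
  x = 15: RHS = 13, y in [8, 9]  -> 2 point(s)
  x = 16: RHS = 9, y in [3, 14]  -> 2 point(s)
Affine points: 21. Add the point at infinity: total = 22.

#E(F_17) = 22


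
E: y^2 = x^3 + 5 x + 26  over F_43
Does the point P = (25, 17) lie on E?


Check whether y^2 = x^3 + 5 x + 26 (mod 43) for (x, y) = (25, 17).
LHS: y^2 = 17^2 mod 43 = 31
RHS: x^3 + 5 x + 26 = 25^3 + 5*25 + 26 mod 43 = 38
LHS != RHS

No, not on the curve


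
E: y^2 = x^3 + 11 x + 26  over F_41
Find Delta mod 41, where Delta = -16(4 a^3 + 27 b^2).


4 a^3 + 27 b^2 = 4*11^3 + 27*26^2 = 5324 + 18252 = 23576
Delta = -16 * (23576) = -377216
Delta mod 41 = 25

Delta = 25 (mod 41)


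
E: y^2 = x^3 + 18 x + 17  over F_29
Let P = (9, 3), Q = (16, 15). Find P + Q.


P != Q, so use the chord formula.
s = (y2 - y1) / (x2 - x1) = (12) / (7) mod 29 = 10
x3 = s^2 - x1 - x2 mod 29 = 10^2 - 9 - 16 = 17
y3 = s (x1 - x3) - y1 mod 29 = 10 * (9 - 17) - 3 = 4

P + Q = (17, 4)


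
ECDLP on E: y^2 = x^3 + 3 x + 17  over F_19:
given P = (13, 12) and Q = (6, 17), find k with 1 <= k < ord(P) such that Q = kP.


Enumerate multiples of P until we hit Q = (6, 17):
  1P = (13, 12)
  2P = (4, 13)
  3P = (6, 2)
  4P = (16, 0)
  5P = (6, 17)
Match found at i = 5.

k = 5


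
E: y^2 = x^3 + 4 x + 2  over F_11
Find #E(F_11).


For each x in F_11, count y with y^2 = x^3 + 4 x + 2 mod 11:
  x = 4: RHS = 5, y in [4, 7]  -> 2 point(s)
  x = 5: RHS = 4, y in [2, 9]  -> 2 point(s)
  x = 6: RHS = 0, y in [0]  -> 1 point(s)
Affine points: 5. Add the point at infinity: total = 6.

#E(F_11) = 6


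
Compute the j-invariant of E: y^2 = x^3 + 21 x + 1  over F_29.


Delta = -16(4 a^3 + 27 b^2) mod 29 = 1
-1728 * (4 a)^3 = -1728 * (4*21)^3 mod 29 = 24
j = 24 * 1^(-1) mod 29 = 24

j = 24 (mod 29)


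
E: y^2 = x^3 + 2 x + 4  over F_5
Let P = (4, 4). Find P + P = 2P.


Doubling: s = (3 x1^2 + a) / (2 y1)
s = (3*4^2 + 2) / (2*4) mod 5 = 0
x3 = s^2 - 2 x1 mod 5 = 0^2 - 2*4 = 2
y3 = s (x1 - x3) - y1 mod 5 = 0 * (4 - 2) - 4 = 1

2P = (2, 1)


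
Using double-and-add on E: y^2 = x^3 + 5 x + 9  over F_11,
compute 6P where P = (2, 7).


k = 6 = 110_2 (binary, LSB first: 011)
Double-and-add from P = (2, 7):
  bit 0 = 0: acc unchanged = O
  bit 1 = 1: acc = O + (0, 8) = (0, 8)
  bit 2 = 1: acc = (0, 8) + (1, 2) = (2, 4)

6P = (2, 4)


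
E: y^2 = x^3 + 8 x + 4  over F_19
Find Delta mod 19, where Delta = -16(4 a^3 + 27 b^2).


4 a^3 + 27 b^2 = 4*8^3 + 27*4^2 = 2048 + 432 = 2480
Delta = -16 * (2480) = -39680
Delta mod 19 = 11

Delta = 11 (mod 19)


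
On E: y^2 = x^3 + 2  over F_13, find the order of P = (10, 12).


Compute successive multiples of P until we hit O:
  1P = (10, 12)
  2P = (3, 4)
  3P = (9, 4)
  4P = (6, 7)
  5P = (1, 9)
  6P = (5, 7)
  7P = (12, 12)
  8P = (4, 1)
  ... (continuing to 19P)
  19P = O

ord(P) = 19


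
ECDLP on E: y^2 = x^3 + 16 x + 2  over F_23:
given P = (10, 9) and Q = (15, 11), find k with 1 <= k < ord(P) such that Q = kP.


Enumerate multiples of P until we hit Q = (15, 11):
  1P = (10, 9)
  2P = (21, 10)
  3P = (19, 9)
  4P = (17, 14)
  5P = (12, 6)
  6P = (9, 1)
  7P = (22, 10)
  8P = (18, 21)
  9P = (3, 13)
  10P = (0, 5)
  11P = (15, 12)
  12P = (14, 7)
  13P = (5, 0)
  14P = (14, 16)
  15P = (15, 11)
Match found at i = 15.

k = 15


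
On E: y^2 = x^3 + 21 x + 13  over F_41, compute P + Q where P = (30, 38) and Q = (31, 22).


P != Q, so use the chord formula.
s = (y2 - y1) / (x2 - x1) = (25) / (1) mod 41 = 25
x3 = s^2 - x1 - x2 mod 41 = 25^2 - 30 - 31 = 31
y3 = s (x1 - x3) - y1 mod 41 = 25 * (30 - 31) - 38 = 19

P + Q = (31, 19)


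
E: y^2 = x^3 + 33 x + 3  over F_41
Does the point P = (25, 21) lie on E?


Check whether y^2 = x^3 + 33 x + 3 (mod 41) for (x, y) = (25, 21).
LHS: y^2 = 21^2 mod 41 = 31
RHS: x^3 + 33 x + 3 = 25^3 + 33*25 + 3 mod 41 = 12
LHS != RHS

No, not on the curve


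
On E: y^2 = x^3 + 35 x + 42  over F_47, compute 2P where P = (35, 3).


Doubling: s = (3 x1^2 + a) / (2 y1)
s = (3*35^2 + 35) / (2*3) mod 47 = 23
x3 = s^2 - 2 x1 mod 47 = 23^2 - 2*35 = 36
y3 = s (x1 - x3) - y1 mod 47 = 23 * (35 - 36) - 3 = 21

2P = (36, 21)


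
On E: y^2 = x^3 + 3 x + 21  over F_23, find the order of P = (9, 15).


Compute successive multiples of P until we hit O:
  1P = (9, 15)
  2P = (6, 5)
  3P = (14, 22)
  4P = (13, 7)
  5P = (5, 0)
  6P = (13, 16)
  7P = (14, 1)
  8P = (6, 18)
  ... (continuing to 10P)
  10P = O

ord(P) = 10


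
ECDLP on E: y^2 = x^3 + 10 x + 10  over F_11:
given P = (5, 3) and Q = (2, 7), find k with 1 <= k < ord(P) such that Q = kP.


Enumerate multiples of P until we hit Q = (2, 7):
  1P = (5, 3)
  2P = (4, 2)
  3P = (3, 10)
  4P = (7, 4)
  5P = (2, 4)
  6P = (9, 2)
  7P = (6, 0)
  8P = (9, 9)
  9P = (2, 7)
Match found at i = 9.

k = 9


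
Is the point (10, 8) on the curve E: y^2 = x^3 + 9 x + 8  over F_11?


Check whether y^2 = x^3 + 9 x + 8 (mod 11) for (x, y) = (10, 8).
LHS: y^2 = 8^2 mod 11 = 9
RHS: x^3 + 9 x + 8 = 10^3 + 9*10 + 8 mod 11 = 9
LHS = RHS

Yes, on the curve


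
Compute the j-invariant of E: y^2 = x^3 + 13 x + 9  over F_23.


Delta = -16(4 a^3 + 27 b^2) mod 23 = 5
-1728 * (4 a)^3 = -1728 * (4*13)^3 mod 23 = 19
j = 19 * 5^(-1) mod 23 = 13

j = 13 (mod 23)


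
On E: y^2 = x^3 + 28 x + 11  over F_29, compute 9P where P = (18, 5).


k = 9 = 1001_2 (binary, LSB first: 1001)
Double-and-add from P = (18, 5):
  bit 0 = 1: acc = O + (18, 5) = (18, 5)
  bit 1 = 0: acc unchanged = (18, 5)
  bit 2 = 0: acc unchanged = (18, 5)
  bit 3 = 1: acc = (18, 5) + (8, 15) = (4, 10)

9P = (4, 10)


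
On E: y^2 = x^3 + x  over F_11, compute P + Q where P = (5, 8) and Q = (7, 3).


P != Q, so use the chord formula.
s = (y2 - y1) / (x2 - x1) = (6) / (2) mod 11 = 3
x3 = s^2 - x1 - x2 mod 11 = 3^2 - 5 - 7 = 8
y3 = s (x1 - x3) - y1 mod 11 = 3 * (5 - 8) - 8 = 5

P + Q = (8, 5)


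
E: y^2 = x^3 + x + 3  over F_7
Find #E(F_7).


For each x in F_7, count y with y^2 = x^3 + 1 x + 3 mod 7:
  x = 4: RHS = 1, y in [1, 6]  -> 2 point(s)
  x = 5: RHS = 0, y in [0]  -> 1 point(s)
  x = 6: RHS = 1, y in [1, 6]  -> 2 point(s)
Affine points: 5. Add the point at infinity: total = 6.

#E(F_7) = 6


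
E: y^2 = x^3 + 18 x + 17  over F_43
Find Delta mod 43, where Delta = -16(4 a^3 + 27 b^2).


4 a^3 + 27 b^2 = 4*18^3 + 27*17^2 = 23328 + 7803 = 31131
Delta = -16 * (31131) = -498096
Delta mod 43 = 16

Delta = 16 (mod 43)


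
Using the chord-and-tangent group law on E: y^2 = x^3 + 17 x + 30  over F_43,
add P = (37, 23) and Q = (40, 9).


P != Q, so use the chord formula.
s = (y2 - y1) / (x2 - x1) = (29) / (3) mod 43 = 24
x3 = s^2 - x1 - x2 mod 43 = 24^2 - 37 - 40 = 26
y3 = s (x1 - x3) - y1 mod 43 = 24 * (37 - 26) - 23 = 26

P + Q = (26, 26)


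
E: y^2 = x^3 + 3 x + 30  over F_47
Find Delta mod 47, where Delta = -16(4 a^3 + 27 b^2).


4 a^3 + 27 b^2 = 4*3^3 + 27*30^2 = 108 + 24300 = 24408
Delta = -16 * (24408) = -390528
Delta mod 47 = 42

Delta = 42 (mod 47)


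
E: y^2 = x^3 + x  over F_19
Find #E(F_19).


For each x in F_19, count y with y^2 = x^3 + 1 x + 0 mod 19:
  x = 0: RHS = 0, y in [0]  -> 1 point(s)
  x = 3: RHS = 11, y in [7, 12]  -> 2 point(s)
  x = 4: RHS = 11, y in [7, 12]  -> 2 point(s)
  x = 5: RHS = 16, y in [4, 15]  -> 2 point(s)
  x = 8: RHS = 7, y in [8, 11]  -> 2 point(s)
  x = 9: RHS = 16, y in [4, 15]  -> 2 point(s)
  x = 12: RHS = 11, y in [7, 12]  -> 2 point(s)
  x = 13: RHS = 6, y in [5, 14]  -> 2 point(s)
  x = 17: RHS = 9, y in [3, 16]  -> 2 point(s)
  x = 18: RHS = 17, y in [6, 13]  -> 2 point(s)
Affine points: 19. Add the point at infinity: total = 20.

#E(F_19) = 20


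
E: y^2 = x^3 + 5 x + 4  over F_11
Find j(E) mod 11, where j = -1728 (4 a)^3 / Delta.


Delta = -16(4 a^3 + 27 b^2) mod 11 = 4
-1728 * (4 a)^3 = -1728 * (4*5)^3 mod 11 = 8
j = 8 * 4^(-1) mod 11 = 2

j = 2 (mod 11)


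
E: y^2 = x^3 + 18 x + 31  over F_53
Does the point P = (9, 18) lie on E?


Check whether y^2 = x^3 + 18 x + 31 (mod 53) for (x, y) = (9, 18).
LHS: y^2 = 18^2 mod 53 = 6
RHS: x^3 + 18 x + 31 = 9^3 + 18*9 + 31 mod 53 = 21
LHS != RHS

No, not on the curve


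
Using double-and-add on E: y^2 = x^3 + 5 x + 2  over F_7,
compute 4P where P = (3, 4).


k = 4 = 100_2 (binary, LSB first: 001)
Double-and-add from P = (3, 4):
  bit 0 = 0: acc unchanged = O
  bit 1 = 0: acc unchanged = O
  bit 2 = 1: acc = O + (3, 4) = (3, 4)

4P = (3, 4)


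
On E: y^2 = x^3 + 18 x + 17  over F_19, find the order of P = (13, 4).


Compute successive multiples of P until we hit O:
  1P = (13, 4)
  2P = (0, 6)
  3P = (4, 18)
  4P = (7, 12)
  5P = (5, 17)
  6P = (17, 12)
  7P = (12, 17)
  8P = (11, 8)
  ... (continuing to 26P)
  26P = O

ord(P) = 26


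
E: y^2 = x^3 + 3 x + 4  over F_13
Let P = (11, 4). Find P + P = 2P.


Doubling: s = (3 x1^2 + a) / (2 y1)
s = (3*11^2 + 3) / (2*4) mod 13 = 10
x3 = s^2 - 2 x1 mod 13 = 10^2 - 2*11 = 0
y3 = s (x1 - x3) - y1 mod 13 = 10 * (11 - 0) - 4 = 2

2P = (0, 2)


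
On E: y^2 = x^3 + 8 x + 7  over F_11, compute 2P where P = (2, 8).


k = 2 = 10_2 (binary, LSB first: 01)
Double-and-add from P = (2, 8):
  bit 0 = 0: acc unchanged = O
  bit 1 = 1: acc = O + (1, 7) = (1, 7)

2P = (1, 7)


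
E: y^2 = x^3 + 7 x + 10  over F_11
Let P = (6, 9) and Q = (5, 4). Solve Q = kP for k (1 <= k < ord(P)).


Enumerate multiples of P until we hit Q = (5, 4):
  1P = (6, 9)
  2P = (4, 5)
  3P = (5, 4)
Match found at i = 3.

k = 3


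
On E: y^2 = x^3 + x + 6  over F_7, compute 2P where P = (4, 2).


Doubling: s = (3 x1^2 + a) / (2 y1)
s = (3*4^2 + 1) / (2*2) mod 7 = 0
x3 = s^2 - 2 x1 mod 7 = 0^2 - 2*4 = 6
y3 = s (x1 - x3) - y1 mod 7 = 0 * (4 - 6) - 2 = 5

2P = (6, 5)


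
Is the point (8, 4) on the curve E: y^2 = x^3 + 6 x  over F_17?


Check whether y^2 = x^3 + 6 x + 0 (mod 17) for (x, y) = (8, 4).
LHS: y^2 = 4^2 mod 17 = 16
RHS: x^3 + 6 x + 0 = 8^3 + 6*8 + 0 mod 17 = 16
LHS = RHS

Yes, on the curve


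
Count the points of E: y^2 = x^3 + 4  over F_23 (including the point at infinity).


For each x in F_23, count y with y^2 = x^3 + 0 x + 4 mod 23:
  x = 0: RHS = 4, y in [2, 21]  -> 2 point(s)
  x = 2: RHS = 12, y in [9, 14]  -> 2 point(s)
  x = 3: RHS = 8, y in [10, 13]  -> 2 point(s)
  x = 6: RHS = 13, y in [6, 17]  -> 2 point(s)
  x = 7: RHS = 2, y in [5, 18]  -> 2 point(s)
  x = 11: RHS = 1, y in [1, 22]  -> 2 point(s)
  x = 13: RHS = 16, y in [4, 19]  -> 2 point(s)
  x = 16: RHS = 6, y in [11, 12]  -> 2 point(s)
  x = 17: RHS = 18, y in [8, 15]  -> 2 point(s)
  x = 19: RHS = 9, y in [3, 20]  -> 2 point(s)
  x = 20: RHS = 0, y in [0]  -> 1 point(s)
  x = 22: RHS = 3, y in [7, 16]  -> 2 point(s)
Affine points: 23. Add the point at infinity: total = 24.

#E(F_23) = 24


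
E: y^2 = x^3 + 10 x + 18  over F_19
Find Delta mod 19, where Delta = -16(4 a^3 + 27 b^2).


4 a^3 + 27 b^2 = 4*10^3 + 27*18^2 = 4000 + 8748 = 12748
Delta = -16 * (12748) = -203968
Delta mod 19 = 16

Delta = 16 (mod 19)


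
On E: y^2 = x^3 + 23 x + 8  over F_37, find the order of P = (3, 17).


Compute successive multiples of P until we hit O:
  1P = (3, 17)
  2P = (21, 24)
  3P = (24, 18)
  4P = (22, 5)
  5P = (33, 0)
  6P = (22, 32)
  7P = (24, 19)
  8P = (21, 13)
  ... (continuing to 10P)
  10P = O

ord(P) = 10


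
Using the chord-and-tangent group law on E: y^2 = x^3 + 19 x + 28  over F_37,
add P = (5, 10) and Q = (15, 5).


P != Q, so use the chord formula.
s = (y2 - y1) / (x2 - x1) = (32) / (10) mod 37 = 18
x3 = s^2 - x1 - x2 mod 37 = 18^2 - 5 - 15 = 8
y3 = s (x1 - x3) - y1 mod 37 = 18 * (5 - 8) - 10 = 10

P + Q = (8, 10)


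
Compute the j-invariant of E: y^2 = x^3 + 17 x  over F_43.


Delta = -16(4 a^3 + 27 b^2) mod 43 = 27
-1728 * (4 a)^3 = -1728 * (4*17)^3 mod 43 = 1
j = 1 * 27^(-1) mod 43 = 8

j = 8 (mod 43)


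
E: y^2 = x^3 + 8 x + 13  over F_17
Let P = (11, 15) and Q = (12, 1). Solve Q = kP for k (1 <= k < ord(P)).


Enumerate multiples of P until we hit Q = (12, 1):
  1P = (11, 15)
  2P = (3, 8)
  3P = (12, 16)
  4P = (12, 1)
Match found at i = 4.

k = 4


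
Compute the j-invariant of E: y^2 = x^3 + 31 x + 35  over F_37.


Delta = -16(4 a^3 + 27 b^2) mod 37 = 34
-1728 * (4 a)^3 = -1728 * (4*31)^3 mod 37 = 6
j = 6 * 34^(-1) mod 37 = 35

j = 35 (mod 37)


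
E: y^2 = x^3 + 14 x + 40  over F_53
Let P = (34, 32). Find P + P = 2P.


Doubling: s = (3 x1^2 + a) / (2 y1)
s = (3*34^2 + 14) / (2*32) mod 53 = 13
x3 = s^2 - 2 x1 mod 53 = 13^2 - 2*34 = 48
y3 = s (x1 - x3) - y1 mod 53 = 13 * (34 - 48) - 32 = 51

2P = (48, 51)


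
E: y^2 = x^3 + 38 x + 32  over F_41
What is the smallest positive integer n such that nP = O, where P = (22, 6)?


Compute successive multiples of P until we hit O:
  1P = (22, 6)
  2P = (20, 10)
  3P = (3, 38)
  4P = (11, 10)
  5P = (0, 27)
  6P = (10, 31)
  7P = (29, 12)
  8P = (15, 0)
  ... (continuing to 16P)
  16P = O

ord(P) = 16


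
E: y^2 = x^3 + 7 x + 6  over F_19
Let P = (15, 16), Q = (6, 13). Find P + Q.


P != Q, so use the chord formula.
s = (y2 - y1) / (x2 - x1) = (16) / (10) mod 19 = 13
x3 = s^2 - x1 - x2 mod 19 = 13^2 - 15 - 6 = 15
y3 = s (x1 - x3) - y1 mod 19 = 13 * (15 - 15) - 16 = 3

P + Q = (15, 3)


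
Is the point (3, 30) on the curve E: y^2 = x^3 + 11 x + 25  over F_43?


Check whether y^2 = x^3 + 11 x + 25 (mod 43) for (x, y) = (3, 30).
LHS: y^2 = 30^2 mod 43 = 40
RHS: x^3 + 11 x + 25 = 3^3 + 11*3 + 25 mod 43 = 42
LHS != RHS

No, not on the curve


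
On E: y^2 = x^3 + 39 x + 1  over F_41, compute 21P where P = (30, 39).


k = 21 = 10101_2 (binary, LSB first: 10101)
Double-and-add from P = (30, 39):
  bit 0 = 1: acc = O + (30, 39) = (30, 39)
  bit 1 = 0: acc unchanged = (30, 39)
  bit 2 = 1: acc = (30, 39) + (38, 29) = (13, 32)
  bit 3 = 0: acc unchanged = (13, 32)
  bit 4 = 1: acc = (13, 32) + (11, 11) = (35, 24)

21P = (35, 24)


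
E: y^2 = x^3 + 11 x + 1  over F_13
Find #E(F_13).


For each x in F_13, count y with y^2 = x^3 + 11 x + 1 mod 13:
  x = 0: RHS = 1, y in [1, 12]  -> 2 point(s)
  x = 1: RHS = 0, y in [0]  -> 1 point(s)
  x = 3: RHS = 9, y in [3, 10]  -> 2 point(s)
  x = 5: RHS = 12, y in [5, 8]  -> 2 point(s)
  x = 6: RHS = 10, y in [6, 7]  -> 2 point(s)
  x = 8: RHS = 3, y in [4, 9]  -> 2 point(s)
  x = 9: RHS = 10, y in [6, 7]  -> 2 point(s)
  x = 11: RHS = 10, y in [6, 7]  -> 2 point(s)
Affine points: 15. Add the point at infinity: total = 16.

#E(F_13) = 16


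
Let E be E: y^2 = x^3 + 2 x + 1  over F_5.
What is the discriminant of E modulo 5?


4 a^3 + 27 b^2 = 4*2^3 + 27*1^2 = 32 + 27 = 59
Delta = -16 * (59) = -944
Delta mod 5 = 1

Delta = 1 (mod 5)


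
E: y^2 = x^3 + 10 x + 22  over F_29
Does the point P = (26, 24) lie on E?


Check whether y^2 = x^3 + 10 x + 22 (mod 29) for (x, y) = (26, 24).
LHS: y^2 = 24^2 mod 29 = 25
RHS: x^3 + 10 x + 22 = 26^3 + 10*26 + 22 mod 29 = 23
LHS != RHS

No, not on the curve


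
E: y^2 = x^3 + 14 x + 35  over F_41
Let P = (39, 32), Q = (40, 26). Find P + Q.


P != Q, so use the chord formula.
s = (y2 - y1) / (x2 - x1) = (35) / (1) mod 41 = 35
x3 = s^2 - x1 - x2 mod 41 = 35^2 - 39 - 40 = 39
y3 = s (x1 - x3) - y1 mod 41 = 35 * (39 - 39) - 32 = 9

P + Q = (39, 9)
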